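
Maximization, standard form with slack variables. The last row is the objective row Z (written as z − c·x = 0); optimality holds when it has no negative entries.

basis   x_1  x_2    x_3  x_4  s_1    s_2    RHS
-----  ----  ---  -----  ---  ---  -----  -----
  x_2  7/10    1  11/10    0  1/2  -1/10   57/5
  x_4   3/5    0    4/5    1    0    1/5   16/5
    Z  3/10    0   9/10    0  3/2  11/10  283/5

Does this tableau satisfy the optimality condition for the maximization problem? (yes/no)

yes

Every Z-row coefficient is ≥ 0, so the tableau is optimal.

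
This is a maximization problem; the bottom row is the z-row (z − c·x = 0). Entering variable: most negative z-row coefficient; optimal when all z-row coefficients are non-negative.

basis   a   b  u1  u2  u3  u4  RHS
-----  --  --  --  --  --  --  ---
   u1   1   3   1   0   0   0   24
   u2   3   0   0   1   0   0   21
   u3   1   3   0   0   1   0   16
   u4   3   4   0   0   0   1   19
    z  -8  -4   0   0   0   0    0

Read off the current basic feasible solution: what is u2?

21

u2 is basic (row 2); its value is the RHS of that row, 21.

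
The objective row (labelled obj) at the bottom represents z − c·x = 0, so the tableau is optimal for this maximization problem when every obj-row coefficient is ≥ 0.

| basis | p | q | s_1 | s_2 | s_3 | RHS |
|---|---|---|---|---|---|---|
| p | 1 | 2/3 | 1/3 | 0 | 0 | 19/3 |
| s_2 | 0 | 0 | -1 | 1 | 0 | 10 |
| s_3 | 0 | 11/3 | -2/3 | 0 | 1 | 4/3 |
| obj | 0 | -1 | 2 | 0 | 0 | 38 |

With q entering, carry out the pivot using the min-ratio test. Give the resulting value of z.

Ratio test on column q — row 1: (19/3)/(2/3) = 19/2; row 2: entry 0 ≤ 0; row 3: (4/3)/(11/3) = 4/11. Minimum is 4/11 at row 3 (s_3 leaves); pivot element 11/3.
Pivot on row 3; the obj-row RHS becomes 38 − (-1)·(4/11) = 422/11.

422/11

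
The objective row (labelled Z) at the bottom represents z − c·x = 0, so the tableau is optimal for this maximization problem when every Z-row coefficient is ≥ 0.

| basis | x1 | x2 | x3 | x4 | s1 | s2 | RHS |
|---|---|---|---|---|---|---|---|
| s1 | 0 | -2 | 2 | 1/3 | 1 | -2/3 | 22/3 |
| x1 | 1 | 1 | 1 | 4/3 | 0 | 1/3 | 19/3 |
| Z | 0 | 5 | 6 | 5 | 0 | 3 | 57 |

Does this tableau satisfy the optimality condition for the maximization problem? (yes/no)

yes

Every Z-row coefficient is ≥ 0, so the tableau is optimal.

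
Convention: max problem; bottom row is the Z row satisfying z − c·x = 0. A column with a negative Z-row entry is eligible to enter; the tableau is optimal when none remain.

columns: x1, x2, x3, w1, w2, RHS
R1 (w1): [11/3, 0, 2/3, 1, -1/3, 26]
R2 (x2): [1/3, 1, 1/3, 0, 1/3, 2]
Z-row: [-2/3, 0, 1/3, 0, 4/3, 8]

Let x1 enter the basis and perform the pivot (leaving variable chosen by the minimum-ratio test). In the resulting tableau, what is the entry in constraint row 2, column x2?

3

Ratio test on column x1 — row 1: 26/(11/3) = 78/11; row 2: 2/(1/3) = 6. Minimum is 6 at row 2 (x2 leaves); pivot element 1/3.
Divide row 2 by 1/3; eliminate column x1 from the other rows.
In the new row 2, the x2 entry is the old entry divided by the pivot: 1/(1/3) = 3.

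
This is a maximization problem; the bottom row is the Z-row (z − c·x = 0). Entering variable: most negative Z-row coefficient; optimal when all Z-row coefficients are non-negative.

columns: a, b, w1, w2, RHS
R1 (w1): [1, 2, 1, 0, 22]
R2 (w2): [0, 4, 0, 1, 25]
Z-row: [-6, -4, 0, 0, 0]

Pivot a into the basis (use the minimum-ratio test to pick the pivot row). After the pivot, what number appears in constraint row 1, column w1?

1

Ratio test on column a — row 1: 22/1 = 22; row 2: entry 0 ≤ 0. Minimum is 22 at row 1 (w1 leaves); pivot element 1.
Divide row 1 by 1; eliminate column a from the other rows.
In the new row 1, the w1 entry is the old entry divided by the pivot: 1/1 = 1.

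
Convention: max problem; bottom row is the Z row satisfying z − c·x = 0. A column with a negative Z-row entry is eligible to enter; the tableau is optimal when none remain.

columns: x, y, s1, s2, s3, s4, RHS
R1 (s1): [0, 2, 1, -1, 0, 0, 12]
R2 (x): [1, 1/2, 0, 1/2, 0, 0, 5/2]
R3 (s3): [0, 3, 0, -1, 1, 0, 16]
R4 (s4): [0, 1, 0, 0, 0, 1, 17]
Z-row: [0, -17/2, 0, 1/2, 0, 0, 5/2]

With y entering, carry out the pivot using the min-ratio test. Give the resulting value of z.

Ratio test on column y — row 1: 12/2 = 6; row 2: (5/2)/(1/2) = 5; row 3: 16/3 = 16/3; row 4: 17/1 = 17. Minimum is 5 at row 2 (x leaves); pivot element 1/2.
Pivot on row 2; the Z-row RHS becomes 5/2 − (-17/2)·5 = 45.

45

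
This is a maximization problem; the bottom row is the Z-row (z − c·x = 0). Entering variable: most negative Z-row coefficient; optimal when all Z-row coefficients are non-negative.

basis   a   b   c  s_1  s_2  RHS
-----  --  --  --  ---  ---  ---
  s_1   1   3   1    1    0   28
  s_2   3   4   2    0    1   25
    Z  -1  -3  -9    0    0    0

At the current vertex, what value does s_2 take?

s_2 is basic (row 2); its value is the RHS of that row, 25.

25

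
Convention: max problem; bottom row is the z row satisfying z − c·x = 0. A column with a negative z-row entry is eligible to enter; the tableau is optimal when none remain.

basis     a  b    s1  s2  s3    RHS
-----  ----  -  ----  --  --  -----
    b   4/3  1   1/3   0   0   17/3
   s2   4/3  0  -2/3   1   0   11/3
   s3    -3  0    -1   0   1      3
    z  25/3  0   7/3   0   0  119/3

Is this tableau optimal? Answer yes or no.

yes

Every z-row coefficient is ≥ 0, so the tableau is optimal.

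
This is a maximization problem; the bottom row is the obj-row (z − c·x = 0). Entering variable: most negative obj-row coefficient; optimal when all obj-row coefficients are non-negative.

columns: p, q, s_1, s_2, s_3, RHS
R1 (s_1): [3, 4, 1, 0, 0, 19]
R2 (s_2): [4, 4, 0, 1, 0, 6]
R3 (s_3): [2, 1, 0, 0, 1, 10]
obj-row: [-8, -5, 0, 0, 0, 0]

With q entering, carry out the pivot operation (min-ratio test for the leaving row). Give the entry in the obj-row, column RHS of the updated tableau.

Ratio test on column q — row 1: 19/4 = 19/4; row 2: 6/4 = 3/2; row 3: 10/1 = 10. Minimum is 3/2 at row 2 (s_2 leaves); pivot element 4.
Divide row 2 by 4; eliminate column q from the other rows.
obj-row update in column RHS: 0 − (-5)·(3/2) = 15/2.

15/2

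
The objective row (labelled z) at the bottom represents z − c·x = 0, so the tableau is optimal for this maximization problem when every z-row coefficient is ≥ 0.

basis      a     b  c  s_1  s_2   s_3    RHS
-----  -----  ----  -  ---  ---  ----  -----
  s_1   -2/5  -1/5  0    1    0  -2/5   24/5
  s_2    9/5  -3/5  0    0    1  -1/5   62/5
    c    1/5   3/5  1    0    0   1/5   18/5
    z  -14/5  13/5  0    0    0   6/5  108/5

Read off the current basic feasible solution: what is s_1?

24/5

s_1 is basic (row 1); its value is the RHS of that row, 24/5.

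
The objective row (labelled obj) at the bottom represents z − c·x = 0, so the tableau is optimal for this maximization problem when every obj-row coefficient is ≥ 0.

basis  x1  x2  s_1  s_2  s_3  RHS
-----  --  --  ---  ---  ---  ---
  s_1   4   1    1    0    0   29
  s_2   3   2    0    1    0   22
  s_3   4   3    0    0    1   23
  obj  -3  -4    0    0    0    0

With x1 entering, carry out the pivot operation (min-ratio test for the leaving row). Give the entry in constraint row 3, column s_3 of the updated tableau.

1/4

Ratio test on column x1 — row 1: 29/4 = 29/4; row 2: 22/3 = 22/3; row 3: 23/4 = 23/4. Minimum is 23/4 at row 3 (s_3 leaves); pivot element 4.
Divide row 3 by 4; eliminate column x1 from the other rows.
In the new row 3, the s_3 entry is the old entry divided by the pivot: 1/4 = 1/4.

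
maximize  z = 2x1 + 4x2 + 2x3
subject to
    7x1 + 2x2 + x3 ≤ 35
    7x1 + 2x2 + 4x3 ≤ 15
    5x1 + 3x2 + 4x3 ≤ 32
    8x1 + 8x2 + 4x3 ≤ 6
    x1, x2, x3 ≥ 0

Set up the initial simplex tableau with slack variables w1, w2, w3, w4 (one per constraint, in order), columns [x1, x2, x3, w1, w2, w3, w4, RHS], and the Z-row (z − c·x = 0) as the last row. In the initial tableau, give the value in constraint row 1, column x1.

7

Constraint 1 has coefficient 7 on x1.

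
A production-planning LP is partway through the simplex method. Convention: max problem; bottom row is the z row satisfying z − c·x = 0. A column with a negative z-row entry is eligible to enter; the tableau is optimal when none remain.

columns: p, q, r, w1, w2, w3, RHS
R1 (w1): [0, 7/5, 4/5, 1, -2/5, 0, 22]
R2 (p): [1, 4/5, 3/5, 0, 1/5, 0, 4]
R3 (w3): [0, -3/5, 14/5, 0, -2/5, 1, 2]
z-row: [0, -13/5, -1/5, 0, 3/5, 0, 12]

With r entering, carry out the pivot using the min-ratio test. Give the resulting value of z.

Ratio test on column r — row 1: 22/(4/5) = 55/2; row 2: 4/(3/5) = 20/3; row 3: 2/(14/5) = 5/7. Minimum is 5/7 at row 3 (w3 leaves); pivot element 14/5.
Pivot on row 3; the z-row RHS becomes 12 − (-1/5)·(5/7) = 85/7.

85/7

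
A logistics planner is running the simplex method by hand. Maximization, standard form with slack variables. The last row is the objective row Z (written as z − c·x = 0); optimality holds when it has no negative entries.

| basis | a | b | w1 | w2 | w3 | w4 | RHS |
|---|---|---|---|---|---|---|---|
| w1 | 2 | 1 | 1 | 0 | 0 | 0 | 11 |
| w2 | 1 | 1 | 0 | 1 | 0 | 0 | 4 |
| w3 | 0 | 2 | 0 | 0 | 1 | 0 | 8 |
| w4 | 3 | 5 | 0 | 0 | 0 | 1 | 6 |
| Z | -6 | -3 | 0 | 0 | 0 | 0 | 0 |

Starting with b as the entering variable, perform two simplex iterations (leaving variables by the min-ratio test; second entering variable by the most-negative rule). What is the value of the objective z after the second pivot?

12

Ratio test on column b — row 1: 11/1 = 11; row 2: 4/1 = 4; row 3: 8/2 = 4; row 4: 6/5 = 6/5. Minimum is 6/5 at row 4 (w4 leaves); pivot element 5.
Pivot on row 4; the Z-row RHS becomes 0 − (-3)·(6/5) = 18/5.
Next entering variable (most negative Z-row entry -21/5): a.
Ratio test on column a — row 1: (49/5)/(7/5) = 7; row 2: (14/5)/(2/5) = 7; row 3: entry -6/5 ≤ 0; row 4: (6/5)/(3/5) = 2. Minimum is 2 at row 4 (b leaves); pivot element 3/5.
After the second pivot the Z-row RHS is 18/5 − (-21/5)·2 = 12.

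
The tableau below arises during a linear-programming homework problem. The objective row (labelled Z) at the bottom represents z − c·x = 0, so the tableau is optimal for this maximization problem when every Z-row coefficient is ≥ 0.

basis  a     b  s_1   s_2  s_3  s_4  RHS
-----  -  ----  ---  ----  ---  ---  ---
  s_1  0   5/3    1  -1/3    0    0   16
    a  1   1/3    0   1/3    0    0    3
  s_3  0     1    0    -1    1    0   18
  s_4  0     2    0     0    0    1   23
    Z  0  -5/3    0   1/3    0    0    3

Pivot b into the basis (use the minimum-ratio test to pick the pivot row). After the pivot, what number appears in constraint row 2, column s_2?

Ratio test on column b — row 1: 16/(5/3) = 48/5; row 2: 3/(1/3) = 9; row 3: 18/1 = 18; row 4: 23/2 = 23/2. Minimum is 9 at row 2 (a leaves); pivot element 1/3.
Divide row 2 by 1/3; eliminate column b from the other rows.
In the new row 2, the s_2 entry is the old entry divided by the pivot: (1/3)/(1/3) = 1.

1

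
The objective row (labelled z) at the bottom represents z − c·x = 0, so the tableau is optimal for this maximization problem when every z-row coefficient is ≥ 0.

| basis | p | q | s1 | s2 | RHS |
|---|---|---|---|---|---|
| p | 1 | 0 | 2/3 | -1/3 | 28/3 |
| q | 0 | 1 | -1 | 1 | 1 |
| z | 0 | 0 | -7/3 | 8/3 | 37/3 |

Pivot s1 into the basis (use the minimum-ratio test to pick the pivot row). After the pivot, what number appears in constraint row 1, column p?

3/2

Ratio test on column s1 — row 1: (28/3)/(2/3) = 14; row 2: entry -1 ≤ 0. Minimum is 14 at row 1 (p leaves); pivot element 2/3.
Divide row 1 by 2/3; eliminate column s1 from the other rows.
In the new row 1, the p entry is the old entry divided by the pivot: 1/(2/3) = 3/2.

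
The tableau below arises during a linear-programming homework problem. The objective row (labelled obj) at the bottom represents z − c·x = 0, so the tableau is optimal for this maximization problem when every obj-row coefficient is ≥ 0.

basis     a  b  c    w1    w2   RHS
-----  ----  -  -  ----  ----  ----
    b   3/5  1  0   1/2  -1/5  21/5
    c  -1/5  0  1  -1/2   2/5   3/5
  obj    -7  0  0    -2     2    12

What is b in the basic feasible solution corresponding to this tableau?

b is basic (row 1); its value is the RHS of that row, 21/5.

21/5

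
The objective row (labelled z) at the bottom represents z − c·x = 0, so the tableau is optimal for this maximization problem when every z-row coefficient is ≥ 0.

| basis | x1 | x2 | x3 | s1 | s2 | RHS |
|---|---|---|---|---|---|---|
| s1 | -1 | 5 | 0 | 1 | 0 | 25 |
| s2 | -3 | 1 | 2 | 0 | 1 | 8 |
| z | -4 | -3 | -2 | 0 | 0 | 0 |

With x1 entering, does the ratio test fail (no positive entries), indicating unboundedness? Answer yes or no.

Every constraint-row entry in column x1 is ≤ 0, so increasing x1 is unbounded.

yes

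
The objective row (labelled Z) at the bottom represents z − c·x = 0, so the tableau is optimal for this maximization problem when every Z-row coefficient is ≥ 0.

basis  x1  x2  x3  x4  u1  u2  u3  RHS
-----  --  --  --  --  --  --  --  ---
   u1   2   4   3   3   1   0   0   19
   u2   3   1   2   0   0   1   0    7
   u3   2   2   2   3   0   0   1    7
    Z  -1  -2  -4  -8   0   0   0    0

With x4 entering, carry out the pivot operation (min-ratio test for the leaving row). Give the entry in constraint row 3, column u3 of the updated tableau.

1/3

Ratio test on column x4 — row 1: 19/3 = 19/3; row 2: entry 0 ≤ 0; row 3: 7/3 = 7/3. Minimum is 7/3 at row 3 (u3 leaves); pivot element 3.
Divide row 3 by 3; eliminate column x4 from the other rows.
In the new row 3, the u3 entry is the old entry divided by the pivot: 1/3 = 1/3.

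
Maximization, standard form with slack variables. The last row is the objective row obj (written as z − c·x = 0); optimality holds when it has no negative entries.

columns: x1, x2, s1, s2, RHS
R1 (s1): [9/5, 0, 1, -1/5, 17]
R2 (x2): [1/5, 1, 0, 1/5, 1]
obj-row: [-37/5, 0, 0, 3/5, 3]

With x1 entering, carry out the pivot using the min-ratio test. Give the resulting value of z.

Ratio test on column x1 — row 1: 17/(9/5) = 85/9; row 2: 1/(1/5) = 5. Minimum is 5 at row 2 (x2 leaves); pivot element 1/5.
Pivot on row 2; the obj-row RHS becomes 3 − (-37/5)·5 = 40.

40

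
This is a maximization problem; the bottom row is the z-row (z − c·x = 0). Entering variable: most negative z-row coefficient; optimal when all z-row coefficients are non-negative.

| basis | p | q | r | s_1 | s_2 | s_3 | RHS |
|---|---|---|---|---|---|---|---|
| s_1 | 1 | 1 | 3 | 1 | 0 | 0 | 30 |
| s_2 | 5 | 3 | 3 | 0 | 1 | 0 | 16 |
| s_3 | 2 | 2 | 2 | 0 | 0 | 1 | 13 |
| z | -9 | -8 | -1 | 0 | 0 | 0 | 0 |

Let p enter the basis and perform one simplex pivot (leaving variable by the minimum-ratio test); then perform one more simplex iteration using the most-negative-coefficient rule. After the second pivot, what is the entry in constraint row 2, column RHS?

Ratio test on column p — row 1: 30/1 = 30; row 2: 16/5 = 16/5; row 3: 13/2 = 13/2. Minimum is 16/5 at row 2 (s_2 leaves); pivot element 5.
Divide row 2 by 5; eliminate column p from the other rows.
Second iteration: most negative z-row entry is -13/5 in column q, so q enters.
Ratio test on column q — row 1: (134/5)/(2/5) = 67; row 2: (16/5)/(3/5) = 16/3; row 3: (33/5)/(4/5) = 33/4. Minimum is 16/3 at row 2 (p leaves); pivot element 3/5.
Divide row 2 by 3/5; eliminate column q from the other rows.
After both pivots, the entry at constraint row 2, column RHS is 16/3.

16/3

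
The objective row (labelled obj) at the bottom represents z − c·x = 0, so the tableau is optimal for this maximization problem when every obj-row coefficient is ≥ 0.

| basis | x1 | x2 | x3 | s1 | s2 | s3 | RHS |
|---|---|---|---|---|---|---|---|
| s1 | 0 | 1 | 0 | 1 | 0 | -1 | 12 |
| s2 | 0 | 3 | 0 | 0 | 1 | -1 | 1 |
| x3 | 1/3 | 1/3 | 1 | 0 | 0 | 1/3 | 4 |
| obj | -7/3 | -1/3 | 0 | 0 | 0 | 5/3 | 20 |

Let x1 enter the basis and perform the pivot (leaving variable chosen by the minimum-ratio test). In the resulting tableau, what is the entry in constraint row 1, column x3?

0

Ratio test on column x1 — row 1: entry 0 ≤ 0; row 2: entry 0 ≤ 0; row 3: 4/(1/3) = 12. Minimum is 12 at row 3 (x3 leaves); pivot element 1/3.
Divide row 3 by 1/3; eliminate column x1 from the other rows.
Row 1 update in column x3: 0 − 0·3 = 0.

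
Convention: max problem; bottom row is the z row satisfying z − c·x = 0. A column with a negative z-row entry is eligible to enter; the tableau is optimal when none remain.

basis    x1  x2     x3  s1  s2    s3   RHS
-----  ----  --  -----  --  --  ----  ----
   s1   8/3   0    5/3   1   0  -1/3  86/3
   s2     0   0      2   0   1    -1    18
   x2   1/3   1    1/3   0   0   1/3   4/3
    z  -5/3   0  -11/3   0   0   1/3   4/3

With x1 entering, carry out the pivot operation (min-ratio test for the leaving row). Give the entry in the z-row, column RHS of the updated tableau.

Ratio test on column x1 — row 1: (86/3)/(8/3) = 43/4; row 2: entry 0 ≤ 0; row 3: (4/3)/(1/3) = 4. Minimum is 4 at row 3 (x2 leaves); pivot element 1/3.
Divide row 3 by 1/3; eliminate column x1 from the other rows.
z-row update in column RHS: 4/3 − (-5/3)·4 = 8.

8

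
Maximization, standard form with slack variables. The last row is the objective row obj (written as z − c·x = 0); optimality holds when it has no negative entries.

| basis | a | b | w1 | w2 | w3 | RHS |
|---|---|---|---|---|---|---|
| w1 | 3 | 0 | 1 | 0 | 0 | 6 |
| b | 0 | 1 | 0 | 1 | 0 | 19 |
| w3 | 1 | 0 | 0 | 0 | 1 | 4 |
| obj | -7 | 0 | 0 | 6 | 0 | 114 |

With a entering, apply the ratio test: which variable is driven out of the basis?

Column a entries and ratios — w1: 6/3 = 2; b: 0 ≤ 0, skip; w3: 4/1 = 4.
Smallest ratio is 2 in the row of w1, so w1 leaves.

w1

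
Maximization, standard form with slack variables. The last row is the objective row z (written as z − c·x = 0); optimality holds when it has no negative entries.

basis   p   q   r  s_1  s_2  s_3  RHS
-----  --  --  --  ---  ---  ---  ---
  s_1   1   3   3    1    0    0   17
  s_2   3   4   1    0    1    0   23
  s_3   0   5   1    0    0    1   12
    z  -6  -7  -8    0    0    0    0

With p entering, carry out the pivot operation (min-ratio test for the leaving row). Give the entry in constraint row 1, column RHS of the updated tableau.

Ratio test on column p — row 1: 17/1 = 17; row 2: 23/3 = 23/3; row 3: entry 0 ≤ 0. Minimum is 23/3 at row 2 (s_2 leaves); pivot element 3.
Divide row 2 by 3; eliminate column p from the other rows.
Row 1 update in column RHS: 17 − 1·(23/3) = 28/3.

28/3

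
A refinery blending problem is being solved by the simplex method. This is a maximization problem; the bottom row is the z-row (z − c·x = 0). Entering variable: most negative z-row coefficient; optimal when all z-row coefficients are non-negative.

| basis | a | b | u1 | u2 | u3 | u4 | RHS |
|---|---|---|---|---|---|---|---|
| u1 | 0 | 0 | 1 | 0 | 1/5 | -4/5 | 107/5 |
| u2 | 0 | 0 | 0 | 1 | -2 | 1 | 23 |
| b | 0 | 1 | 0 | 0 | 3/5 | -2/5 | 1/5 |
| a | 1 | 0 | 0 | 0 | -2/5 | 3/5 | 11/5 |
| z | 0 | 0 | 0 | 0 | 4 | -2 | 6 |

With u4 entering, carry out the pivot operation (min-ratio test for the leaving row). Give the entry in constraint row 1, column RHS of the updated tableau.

Ratio test on column u4 — row 1: entry -4/5 ≤ 0; row 2: 23/1 = 23; row 3: entry -2/5 ≤ 0; row 4: (11/5)/(3/5) = 11/3. Minimum is 11/3 at row 4 (a leaves); pivot element 3/5.
Divide row 4 by 3/5; eliminate column u4 from the other rows.
Row 1 update in column RHS: 107/5 − (-4/5)·(11/3) = 73/3.

73/3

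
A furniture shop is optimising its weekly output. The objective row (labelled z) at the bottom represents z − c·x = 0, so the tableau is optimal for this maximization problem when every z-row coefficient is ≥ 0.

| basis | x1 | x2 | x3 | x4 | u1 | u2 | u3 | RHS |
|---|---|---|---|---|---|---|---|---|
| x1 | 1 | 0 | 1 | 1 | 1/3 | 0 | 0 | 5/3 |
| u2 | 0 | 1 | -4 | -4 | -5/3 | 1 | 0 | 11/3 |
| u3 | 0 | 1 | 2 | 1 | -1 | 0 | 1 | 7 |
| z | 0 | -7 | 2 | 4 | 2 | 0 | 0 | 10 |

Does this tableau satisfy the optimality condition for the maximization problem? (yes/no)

no

The z-row has a negative entry -7 in column x2, so it is not optimal.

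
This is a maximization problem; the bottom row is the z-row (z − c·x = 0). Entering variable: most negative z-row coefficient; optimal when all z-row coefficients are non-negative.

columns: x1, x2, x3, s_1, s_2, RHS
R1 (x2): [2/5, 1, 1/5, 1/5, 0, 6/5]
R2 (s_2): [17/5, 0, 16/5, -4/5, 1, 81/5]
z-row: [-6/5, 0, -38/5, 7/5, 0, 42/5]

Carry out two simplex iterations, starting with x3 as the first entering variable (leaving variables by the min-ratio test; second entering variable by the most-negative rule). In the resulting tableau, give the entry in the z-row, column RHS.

Ratio test on column x3 — row 1: (6/5)/(1/5) = 6; row 2: (81/5)/(16/5) = 81/16. Minimum is 81/16 at row 2 (s_2 leaves); pivot element 16/5.
Divide row 2 by 16/5; eliminate column x3 from the other rows.
Second iteration: most negative z-row entry is -1/2 in column s_1, so s_1 enters.
Ratio test on column s_1 — row 1: (3/16)/(1/4) = 3/4; row 2: entry -1/4 ≤ 0. Minimum is 3/4 at row 1 (x2 leaves); pivot element 1/4.
Divide row 1 by 1/4; eliminate column s_1 from the other rows.
After both pivots, the entry at the z-row, column RHS is 189/4.

189/4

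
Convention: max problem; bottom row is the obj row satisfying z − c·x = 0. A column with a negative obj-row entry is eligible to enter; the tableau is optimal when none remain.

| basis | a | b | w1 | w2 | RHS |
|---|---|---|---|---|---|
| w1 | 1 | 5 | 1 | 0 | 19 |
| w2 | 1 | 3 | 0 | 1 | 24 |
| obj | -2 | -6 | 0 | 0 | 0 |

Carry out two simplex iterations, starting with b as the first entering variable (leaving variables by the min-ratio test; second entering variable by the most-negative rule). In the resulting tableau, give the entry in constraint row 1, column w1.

Ratio test on column b — row 1: 19/5 = 19/5; row 2: 24/3 = 8. Minimum is 19/5 at row 1 (w1 leaves); pivot element 5.
Divide row 1 by 5; eliminate column b from the other rows.
Second iteration: most negative obj-row entry is -4/5 in column a, so a enters.
Ratio test on column a — row 1: (19/5)/(1/5) = 19; row 2: (63/5)/(2/5) = 63/2. Minimum is 19 at row 1 (b leaves); pivot element 1/5.
Divide row 1 by 1/5; eliminate column a from the other rows.
After both pivots, the entry at constraint row 1, column w1 is 1.

1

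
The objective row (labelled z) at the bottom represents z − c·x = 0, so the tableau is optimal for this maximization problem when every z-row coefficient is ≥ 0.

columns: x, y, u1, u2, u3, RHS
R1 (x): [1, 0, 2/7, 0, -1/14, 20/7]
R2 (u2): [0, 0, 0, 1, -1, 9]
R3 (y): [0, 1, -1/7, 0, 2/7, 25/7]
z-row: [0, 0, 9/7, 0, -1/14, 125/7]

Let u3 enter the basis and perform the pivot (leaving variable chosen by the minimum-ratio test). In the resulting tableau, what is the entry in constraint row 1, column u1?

1/4

Ratio test on column u3 — row 1: entry -1/14 ≤ 0; row 2: entry -1 ≤ 0; row 3: (25/7)/(2/7) = 25/2. Minimum is 25/2 at row 3 (y leaves); pivot element 2/7.
Divide row 3 by 2/7; eliminate column u3 from the other rows.
Row 1 update in column u1: 2/7 − (-1/14)·(-1/2) = 1/4.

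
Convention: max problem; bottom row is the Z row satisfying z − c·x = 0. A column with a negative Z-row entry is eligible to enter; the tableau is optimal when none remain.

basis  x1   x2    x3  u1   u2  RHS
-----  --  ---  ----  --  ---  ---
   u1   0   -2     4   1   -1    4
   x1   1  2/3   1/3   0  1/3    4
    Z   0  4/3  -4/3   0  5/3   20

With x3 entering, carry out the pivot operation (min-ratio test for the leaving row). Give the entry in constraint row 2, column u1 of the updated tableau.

-1/12

Ratio test on column x3 — row 1: 4/4 = 1; row 2: 4/(1/3) = 12. Minimum is 1 at row 1 (u1 leaves); pivot element 4.
Divide row 1 by 4; eliminate column x3 from the other rows.
Row 2 update in column u1: 0 − (1/3)·(1/4) = -1/12.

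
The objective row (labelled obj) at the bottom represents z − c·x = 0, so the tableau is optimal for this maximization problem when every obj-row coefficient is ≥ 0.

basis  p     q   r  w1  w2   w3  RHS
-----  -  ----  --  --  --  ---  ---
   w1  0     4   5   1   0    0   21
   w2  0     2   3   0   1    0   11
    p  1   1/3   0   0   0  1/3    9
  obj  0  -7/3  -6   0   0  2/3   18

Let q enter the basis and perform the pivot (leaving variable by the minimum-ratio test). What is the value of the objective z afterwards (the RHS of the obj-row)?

Ratio test on column q — row 1: 21/4 = 21/4; row 2: 11/2 = 11/2; row 3: 9/(1/3) = 27. Minimum is 21/4 at row 1 (w1 leaves); pivot element 4.
Pivot on row 1; the obj-row RHS becomes 18 − (-7/3)·(21/4) = 121/4.

121/4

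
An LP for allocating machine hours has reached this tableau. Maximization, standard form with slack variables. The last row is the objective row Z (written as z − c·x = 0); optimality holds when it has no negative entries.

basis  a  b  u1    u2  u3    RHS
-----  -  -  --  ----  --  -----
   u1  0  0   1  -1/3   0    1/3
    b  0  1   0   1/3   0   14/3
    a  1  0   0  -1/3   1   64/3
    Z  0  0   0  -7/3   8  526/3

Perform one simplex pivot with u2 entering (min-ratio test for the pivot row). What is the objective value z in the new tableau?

208

Ratio test on column u2 — row 1: entry -1/3 ≤ 0; row 2: (14/3)/(1/3) = 14; row 3: entry -1/3 ≤ 0. Minimum is 14 at row 2 (b leaves); pivot element 1/3.
Pivot on row 2; the Z-row RHS becomes 526/3 − (-7/3)·14 = 208.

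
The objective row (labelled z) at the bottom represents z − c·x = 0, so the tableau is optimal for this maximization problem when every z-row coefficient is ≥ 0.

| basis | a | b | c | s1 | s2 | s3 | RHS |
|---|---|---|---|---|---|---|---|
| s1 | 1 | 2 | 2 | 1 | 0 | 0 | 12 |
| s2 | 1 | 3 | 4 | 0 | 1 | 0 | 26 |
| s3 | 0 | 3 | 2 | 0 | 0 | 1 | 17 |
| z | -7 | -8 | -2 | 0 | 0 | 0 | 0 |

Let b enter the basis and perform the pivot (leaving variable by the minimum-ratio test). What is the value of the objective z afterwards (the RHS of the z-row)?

Ratio test on column b — row 1: 12/2 = 6; row 2: 26/3 = 26/3; row 3: 17/3 = 17/3. Minimum is 17/3 at row 3 (s3 leaves); pivot element 3.
Pivot on row 3; the z-row RHS becomes 0 − (-8)·(17/3) = 136/3.

136/3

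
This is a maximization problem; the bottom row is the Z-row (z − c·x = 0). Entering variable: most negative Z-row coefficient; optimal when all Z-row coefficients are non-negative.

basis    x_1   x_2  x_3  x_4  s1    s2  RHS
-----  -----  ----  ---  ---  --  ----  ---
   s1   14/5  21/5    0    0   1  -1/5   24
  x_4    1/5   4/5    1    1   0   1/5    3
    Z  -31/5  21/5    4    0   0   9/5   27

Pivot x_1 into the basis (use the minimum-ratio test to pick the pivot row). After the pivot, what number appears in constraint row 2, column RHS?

9/7

Ratio test on column x_1 — row 1: 24/(14/5) = 60/7; row 2: 3/(1/5) = 15. Minimum is 60/7 at row 1 (s1 leaves); pivot element 14/5.
Divide row 1 by 14/5; eliminate column x_1 from the other rows.
Row 2 update in column RHS: 3 − (1/5)·(60/7) = 9/7.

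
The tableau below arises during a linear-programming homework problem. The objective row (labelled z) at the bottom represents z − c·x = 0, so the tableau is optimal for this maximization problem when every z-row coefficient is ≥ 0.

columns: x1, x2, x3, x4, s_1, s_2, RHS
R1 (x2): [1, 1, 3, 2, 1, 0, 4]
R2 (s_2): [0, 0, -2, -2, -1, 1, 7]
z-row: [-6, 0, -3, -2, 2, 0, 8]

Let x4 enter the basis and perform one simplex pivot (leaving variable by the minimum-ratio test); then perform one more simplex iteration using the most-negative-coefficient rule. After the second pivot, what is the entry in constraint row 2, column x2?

Ratio test on column x4 — row 1: 4/2 = 2; row 2: entry -2 ≤ 0. Minimum is 2 at row 1 (x2 leaves); pivot element 2.
Divide row 1 by 2; eliminate column x4 from the other rows.
Second iteration: most negative z-row entry is -5 in column x1, so x1 enters.
Ratio test on column x1 — row 1: 2/(1/2) = 4; row 2: 11/1 = 11. Minimum is 4 at row 1 (x4 leaves); pivot element 1/2.
Divide row 1 by 1/2; eliminate column x1 from the other rows.
After both pivots, the entry at constraint row 2, column x2 is 0.

0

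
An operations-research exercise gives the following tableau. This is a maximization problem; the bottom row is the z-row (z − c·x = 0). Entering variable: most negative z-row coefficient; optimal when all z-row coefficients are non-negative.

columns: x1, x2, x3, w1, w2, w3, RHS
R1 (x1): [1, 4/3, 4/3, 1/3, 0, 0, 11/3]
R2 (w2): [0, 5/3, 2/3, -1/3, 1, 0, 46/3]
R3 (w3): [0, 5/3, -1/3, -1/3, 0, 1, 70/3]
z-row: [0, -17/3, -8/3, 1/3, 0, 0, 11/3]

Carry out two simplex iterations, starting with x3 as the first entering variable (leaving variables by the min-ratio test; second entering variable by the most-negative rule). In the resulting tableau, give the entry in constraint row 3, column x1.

-5/4

Ratio test on column x3 — row 1: (11/3)/(4/3) = 11/4; row 2: (46/3)/(2/3) = 23; row 3: entry -1/3 ≤ 0. Minimum is 11/4 at row 1 (x1 leaves); pivot element 4/3.
Divide row 1 by 4/3; eliminate column x3 from the other rows.
Second iteration: most negative z-row entry is -3 in column x2, so x2 enters.
Ratio test on column x2 — row 1: (11/4)/1 = 11/4; row 2: (27/2)/1 = 27/2; row 3: (97/4)/2 = 97/8. Minimum is 11/4 at row 1 (x3 leaves); pivot element 1.
Divide row 1 by 1; eliminate column x2 from the other rows.
After both pivots, the entry at constraint row 3, column x1 is -5/4.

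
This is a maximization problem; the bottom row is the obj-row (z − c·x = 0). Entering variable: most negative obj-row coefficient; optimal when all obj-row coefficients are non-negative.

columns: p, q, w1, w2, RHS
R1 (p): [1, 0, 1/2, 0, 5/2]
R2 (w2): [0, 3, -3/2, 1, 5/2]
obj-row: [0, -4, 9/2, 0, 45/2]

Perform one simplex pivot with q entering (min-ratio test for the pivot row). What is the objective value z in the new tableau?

155/6

Ratio test on column q — row 1: entry 0 ≤ 0; row 2: (5/2)/3 = 5/6. Minimum is 5/6 at row 2 (w2 leaves); pivot element 3.
Pivot on row 2; the obj-row RHS becomes 45/2 − (-4)·(5/6) = 155/6.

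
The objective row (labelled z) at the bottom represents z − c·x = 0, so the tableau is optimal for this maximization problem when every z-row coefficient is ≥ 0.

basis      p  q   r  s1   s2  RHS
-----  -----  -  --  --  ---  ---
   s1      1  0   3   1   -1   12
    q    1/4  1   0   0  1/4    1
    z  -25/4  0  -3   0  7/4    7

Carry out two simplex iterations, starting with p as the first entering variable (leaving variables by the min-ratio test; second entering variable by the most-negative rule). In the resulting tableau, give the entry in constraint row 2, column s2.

1

Ratio test on column p — row 1: 12/1 = 12; row 2: 1/(1/4) = 4. Minimum is 4 at row 2 (q leaves); pivot element 1/4.
Divide row 2 by 1/4; eliminate column p from the other rows.
Second iteration: most negative z-row entry is -3 in column r, so r enters.
Ratio test on column r — row 1: 8/3 = 8/3; row 2: entry 0 ≤ 0. Minimum is 8/3 at row 1 (s1 leaves); pivot element 3.
Divide row 1 by 3; eliminate column r from the other rows.
After both pivots, the entry at constraint row 2, column s2 is 1.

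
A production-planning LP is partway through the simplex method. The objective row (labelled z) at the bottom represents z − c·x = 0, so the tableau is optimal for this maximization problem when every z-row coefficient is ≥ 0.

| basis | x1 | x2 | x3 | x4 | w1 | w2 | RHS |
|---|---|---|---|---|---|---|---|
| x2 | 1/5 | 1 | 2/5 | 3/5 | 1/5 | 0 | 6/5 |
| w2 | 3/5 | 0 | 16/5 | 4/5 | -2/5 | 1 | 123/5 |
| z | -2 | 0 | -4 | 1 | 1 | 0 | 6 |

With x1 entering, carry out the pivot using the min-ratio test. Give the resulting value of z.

18

Ratio test on column x1 — row 1: (6/5)/(1/5) = 6; row 2: (123/5)/(3/5) = 41. Minimum is 6 at row 1 (x2 leaves); pivot element 1/5.
Pivot on row 1; the z-row RHS becomes 6 − (-2)·6 = 18.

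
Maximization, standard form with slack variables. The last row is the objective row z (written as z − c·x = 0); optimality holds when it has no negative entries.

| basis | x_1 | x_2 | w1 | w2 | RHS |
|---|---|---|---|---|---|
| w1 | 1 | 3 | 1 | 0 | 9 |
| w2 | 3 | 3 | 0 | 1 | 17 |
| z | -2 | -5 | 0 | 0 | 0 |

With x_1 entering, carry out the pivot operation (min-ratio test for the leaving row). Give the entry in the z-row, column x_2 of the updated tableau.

Ratio test on column x_1 — row 1: 9/1 = 9; row 2: 17/3 = 17/3. Minimum is 17/3 at row 2 (w2 leaves); pivot element 3.
Divide row 2 by 3; eliminate column x_1 from the other rows.
z-row update in column x_2: -5 − (-2)·1 = -3.

-3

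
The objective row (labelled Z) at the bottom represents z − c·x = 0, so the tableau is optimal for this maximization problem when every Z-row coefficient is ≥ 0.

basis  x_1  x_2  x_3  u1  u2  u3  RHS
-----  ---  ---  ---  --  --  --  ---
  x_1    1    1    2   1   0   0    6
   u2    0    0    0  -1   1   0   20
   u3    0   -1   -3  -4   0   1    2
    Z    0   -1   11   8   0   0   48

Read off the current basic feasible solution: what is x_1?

x_1 is basic (row 1); its value is the RHS of that row, 6.

6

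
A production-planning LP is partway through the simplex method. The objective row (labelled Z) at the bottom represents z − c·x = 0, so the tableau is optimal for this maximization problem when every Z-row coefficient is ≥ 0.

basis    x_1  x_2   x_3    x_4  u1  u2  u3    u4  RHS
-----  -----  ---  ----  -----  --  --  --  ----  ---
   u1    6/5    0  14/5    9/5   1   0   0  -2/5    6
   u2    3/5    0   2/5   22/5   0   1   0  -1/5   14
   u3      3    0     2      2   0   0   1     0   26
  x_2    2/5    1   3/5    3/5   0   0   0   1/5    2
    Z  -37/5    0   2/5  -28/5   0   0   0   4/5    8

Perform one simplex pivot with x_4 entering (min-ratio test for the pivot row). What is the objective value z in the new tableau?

Ratio test on column x_4 — row 1: 6/(9/5) = 10/3; row 2: 14/(22/5) = 35/11; row 3: 26/2 = 13; row 4: 2/(3/5) = 10/3. Minimum is 35/11 at row 2 (u2 leaves); pivot element 22/5.
Pivot on row 2; the Z-row RHS becomes 8 − (-28/5)·(35/11) = 284/11.

284/11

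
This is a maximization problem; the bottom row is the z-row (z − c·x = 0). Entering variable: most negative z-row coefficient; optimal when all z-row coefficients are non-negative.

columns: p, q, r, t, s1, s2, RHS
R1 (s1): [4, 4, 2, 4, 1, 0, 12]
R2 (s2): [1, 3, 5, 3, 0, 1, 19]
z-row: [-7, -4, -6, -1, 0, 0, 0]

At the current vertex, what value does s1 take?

12

s1 is basic (row 1); its value is the RHS of that row, 12.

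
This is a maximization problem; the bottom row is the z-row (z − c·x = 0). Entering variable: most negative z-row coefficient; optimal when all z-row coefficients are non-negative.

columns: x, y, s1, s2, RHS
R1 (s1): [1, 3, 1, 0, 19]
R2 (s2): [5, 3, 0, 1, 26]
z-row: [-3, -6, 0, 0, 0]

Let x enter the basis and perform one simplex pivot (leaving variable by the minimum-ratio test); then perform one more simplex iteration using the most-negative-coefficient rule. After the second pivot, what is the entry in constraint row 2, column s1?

-1/4

Ratio test on column x — row 1: 19/1 = 19; row 2: 26/5 = 26/5. Minimum is 26/5 at row 2 (s2 leaves); pivot element 5.
Divide row 2 by 5; eliminate column x from the other rows.
Second iteration: most negative z-row entry is -21/5 in column y, so y enters.
Ratio test on column y — row 1: (69/5)/(12/5) = 23/4; row 2: (26/5)/(3/5) = 26/3. Minimum is 23/4 at row 1 (s1 leaves); pivot element 12/5.
Divide row 1 by 12/5; eliminate column y from the other rows.
After both pivots, the entry at constraint row 2, column s1 is -1/4.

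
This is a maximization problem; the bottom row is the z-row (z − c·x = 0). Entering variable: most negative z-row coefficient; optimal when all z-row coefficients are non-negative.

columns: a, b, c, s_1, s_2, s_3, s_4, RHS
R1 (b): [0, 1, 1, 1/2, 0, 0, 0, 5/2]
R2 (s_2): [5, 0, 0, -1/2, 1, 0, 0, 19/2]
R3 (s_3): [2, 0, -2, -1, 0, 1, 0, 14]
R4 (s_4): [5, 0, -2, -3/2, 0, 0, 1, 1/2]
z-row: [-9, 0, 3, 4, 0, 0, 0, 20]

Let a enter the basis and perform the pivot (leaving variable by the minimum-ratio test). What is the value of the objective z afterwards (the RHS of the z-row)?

Ratio test on column a — row 1: entry 0 ≤ 0; row 2: (19/2)/5 = 19/10; row 3: 14/2 = 7; row 4: (1/2)/5 = 1/10. Minimum is 1/10 at row 4 (s_4 leaves); pivot element 5.
Pivot on row 4; the z-row RHS becomes 20 − (-9)·(1/10) = 209/10.

209/10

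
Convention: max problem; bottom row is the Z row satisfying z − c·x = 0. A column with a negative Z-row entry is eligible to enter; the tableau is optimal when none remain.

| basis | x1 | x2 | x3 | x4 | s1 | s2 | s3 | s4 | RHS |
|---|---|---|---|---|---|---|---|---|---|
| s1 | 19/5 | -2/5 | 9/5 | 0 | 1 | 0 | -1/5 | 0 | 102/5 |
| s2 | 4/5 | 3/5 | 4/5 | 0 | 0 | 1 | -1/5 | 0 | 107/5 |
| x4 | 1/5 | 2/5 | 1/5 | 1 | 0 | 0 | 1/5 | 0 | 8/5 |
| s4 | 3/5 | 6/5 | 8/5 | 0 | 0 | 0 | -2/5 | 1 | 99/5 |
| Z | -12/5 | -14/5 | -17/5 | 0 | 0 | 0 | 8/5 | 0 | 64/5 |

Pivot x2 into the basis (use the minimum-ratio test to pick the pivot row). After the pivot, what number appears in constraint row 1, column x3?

Ratio test on column x2 — row 1: entry -2/5 ≤ 0; row 2: (107/5)/(3/5) = 107/3; row 3: (8/5)/(2/5) = 4; row 4: (99/5)/(6/5) = 33/2. Minimum is 4 at row 3 (x4 leaves); pivot element 2/5.
Divide row 3 by 2/5; eliminate column x2 from the other rows.
Row 1 update in column x3: 9/5 − (-2/5)·(1/2) = 2.

2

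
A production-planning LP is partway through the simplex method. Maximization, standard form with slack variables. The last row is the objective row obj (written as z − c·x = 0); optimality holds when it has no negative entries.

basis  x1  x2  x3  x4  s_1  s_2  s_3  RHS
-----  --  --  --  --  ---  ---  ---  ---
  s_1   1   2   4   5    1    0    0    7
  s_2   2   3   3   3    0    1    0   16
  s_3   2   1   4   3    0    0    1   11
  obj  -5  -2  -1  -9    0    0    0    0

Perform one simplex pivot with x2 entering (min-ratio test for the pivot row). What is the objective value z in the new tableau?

7

Ratio test on column x2 — row 1: 7/2 = 7/2; row 2: 16/3 = 16/3; row 3: 11/1 = 11. Minimum is 7/2 at row 1 (s_1 leaves); pivot element 2.
Pivot on row 1; the obj-row RHS becomes 0 − (-2)·(7/2) = 7.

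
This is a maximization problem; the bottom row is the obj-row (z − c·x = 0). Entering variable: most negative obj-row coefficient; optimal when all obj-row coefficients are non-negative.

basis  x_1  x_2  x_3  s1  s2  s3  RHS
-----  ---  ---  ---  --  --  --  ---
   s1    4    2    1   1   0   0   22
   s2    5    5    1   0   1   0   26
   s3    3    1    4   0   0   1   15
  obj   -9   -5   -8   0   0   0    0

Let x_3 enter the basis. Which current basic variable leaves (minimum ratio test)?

Column x_3 entries and ratios — s1: 22/1 = 22; s2: 26/1 = 26; s3: 15/4 = 15/4.
Smallest ratio is 15/4 in the row of s3, so s3 leaves.

s3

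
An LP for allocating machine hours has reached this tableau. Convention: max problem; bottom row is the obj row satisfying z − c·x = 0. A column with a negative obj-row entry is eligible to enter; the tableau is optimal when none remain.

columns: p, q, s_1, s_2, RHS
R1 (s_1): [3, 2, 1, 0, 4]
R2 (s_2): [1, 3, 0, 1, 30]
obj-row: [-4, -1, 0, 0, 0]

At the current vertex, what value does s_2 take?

s_2 is basic (row 2); its value is the RHS of that row, 30.

30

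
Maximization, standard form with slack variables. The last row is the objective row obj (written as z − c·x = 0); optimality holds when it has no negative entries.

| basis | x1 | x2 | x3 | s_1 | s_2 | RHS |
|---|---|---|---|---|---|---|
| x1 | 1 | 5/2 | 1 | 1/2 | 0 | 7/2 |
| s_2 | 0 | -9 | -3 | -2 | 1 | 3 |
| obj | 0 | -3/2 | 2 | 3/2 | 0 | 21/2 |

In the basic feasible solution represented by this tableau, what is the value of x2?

0

x2 is not in the basis, so in the current basic feasible solution x2 = 0.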